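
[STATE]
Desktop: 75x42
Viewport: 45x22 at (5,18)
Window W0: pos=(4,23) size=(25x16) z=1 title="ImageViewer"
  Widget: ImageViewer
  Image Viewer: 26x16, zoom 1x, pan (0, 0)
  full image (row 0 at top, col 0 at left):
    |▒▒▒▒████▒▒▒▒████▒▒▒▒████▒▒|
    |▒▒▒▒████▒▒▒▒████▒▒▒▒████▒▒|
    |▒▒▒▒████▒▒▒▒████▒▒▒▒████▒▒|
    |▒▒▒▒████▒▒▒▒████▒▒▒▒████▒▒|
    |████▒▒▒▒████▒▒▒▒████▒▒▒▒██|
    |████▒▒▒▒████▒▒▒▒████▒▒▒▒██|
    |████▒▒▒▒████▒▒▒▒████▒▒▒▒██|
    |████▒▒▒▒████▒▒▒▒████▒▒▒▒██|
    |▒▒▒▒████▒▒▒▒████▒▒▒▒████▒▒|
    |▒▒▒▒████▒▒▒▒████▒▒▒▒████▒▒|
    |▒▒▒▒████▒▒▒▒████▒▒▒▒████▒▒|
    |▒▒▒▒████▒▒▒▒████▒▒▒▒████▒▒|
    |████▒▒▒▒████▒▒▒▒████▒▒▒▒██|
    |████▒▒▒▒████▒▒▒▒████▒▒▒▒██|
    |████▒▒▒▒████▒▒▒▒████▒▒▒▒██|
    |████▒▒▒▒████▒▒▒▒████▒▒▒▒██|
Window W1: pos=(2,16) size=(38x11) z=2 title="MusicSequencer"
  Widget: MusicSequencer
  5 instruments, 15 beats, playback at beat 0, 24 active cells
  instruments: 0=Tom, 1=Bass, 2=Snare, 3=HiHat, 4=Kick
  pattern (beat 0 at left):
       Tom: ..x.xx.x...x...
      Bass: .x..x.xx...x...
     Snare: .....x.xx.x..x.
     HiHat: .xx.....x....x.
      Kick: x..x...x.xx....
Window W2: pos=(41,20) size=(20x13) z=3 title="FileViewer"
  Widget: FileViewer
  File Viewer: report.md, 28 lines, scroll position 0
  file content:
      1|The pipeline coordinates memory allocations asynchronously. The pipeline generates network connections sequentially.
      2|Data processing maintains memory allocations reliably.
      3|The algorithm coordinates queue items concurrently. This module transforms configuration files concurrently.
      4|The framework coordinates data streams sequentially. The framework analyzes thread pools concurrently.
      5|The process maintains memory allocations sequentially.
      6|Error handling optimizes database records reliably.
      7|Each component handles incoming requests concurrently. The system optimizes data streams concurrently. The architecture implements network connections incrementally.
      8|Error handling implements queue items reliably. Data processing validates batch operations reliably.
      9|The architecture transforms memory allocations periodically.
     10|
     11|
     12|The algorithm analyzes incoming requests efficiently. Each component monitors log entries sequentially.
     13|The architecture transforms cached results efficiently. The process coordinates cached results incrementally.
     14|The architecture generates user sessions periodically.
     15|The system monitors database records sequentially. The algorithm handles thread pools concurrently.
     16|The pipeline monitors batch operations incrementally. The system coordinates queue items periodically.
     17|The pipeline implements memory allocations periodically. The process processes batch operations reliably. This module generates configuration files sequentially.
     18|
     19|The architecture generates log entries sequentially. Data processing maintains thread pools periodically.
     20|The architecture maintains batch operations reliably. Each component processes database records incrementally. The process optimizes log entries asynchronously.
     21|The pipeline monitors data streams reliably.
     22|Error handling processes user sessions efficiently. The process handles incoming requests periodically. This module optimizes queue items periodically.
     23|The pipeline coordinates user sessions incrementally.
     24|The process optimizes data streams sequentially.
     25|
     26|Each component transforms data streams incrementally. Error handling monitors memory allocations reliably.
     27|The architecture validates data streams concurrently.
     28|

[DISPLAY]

──────────────────────────────────┨          
    ▼12345678901234               ┃          
 Tom··█·██·█···█···               ┃ ┏━━━━━━━━
Bass·█··█·██···█···               ┃ ┃ FileVie
nare·····█·██·█··█·               ┃ ┠────────
iHat·██·····█····█·               ┃ ┃The pipe
Kick█··█···█·██····               ┃ ┃Data pro
                                  ┃ ┃The algo
━━━━━━━━━━━━━━━━━━━━━━━━━━━━━━━━━━┛ ┃The fram
▒▒▒▒████▒▒▒▒████▒▒▒▒███┃            ┃The proc
▒▒▒▒████▒▒▒▒████▒▒▒▒███┃            ┃Error ha
▒▒▒▒████▒▒▒▒████▒▒▒▒███┃            ┃Each com
████▒▒▒▒████▒▒▒▒████▒▒▒┃            ┃Error ha
████▒▒▒▒████▒▒▒▒████▒▒▒┃            ┃The arch
████▒▒▒▒████▒▒▒▒████▒▒▒┃            ┗━━━━━━━━
████▒▒▒▒████▒▒▒▒████▒▒▒┃                     
▒▒▒▒████▒▒▒▒████▒▒▒▒███┃                     
▒▒▒▒████▒▒▒▒████▒▒▒▒███┃                     
▒▒▒▒████▒▒▒▒████▒▒▒▒███┃                     
▒▒▒▒████▒▒▒▒████▒▒▒▒███┃                     
━━━━━━━━━━━━━━━━━━━━━━━┛                     
                                             


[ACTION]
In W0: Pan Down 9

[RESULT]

──────────────────────────────────┨          
    ▼12345678901234               ┃          
 Tom··█·██·█···█···               ┃ ┏━━━━━━━━
Bass·█··█·██···█···               ┃ ┃ FileVie
nare·····█·██·█··█·               ┃ ┠────────
iHat·██·····█····█·               ┃ ┃The pipe
Kick█··█···█·██····               ┃ ┃Data pro
                                  ┃ ┃The algo
━━━━━━━━━━━━━━━━━━━━━━━━━━━━━━━━━━┛ ┃The fram
▒▒▒▒████▒▒▒▒████▒▒▒▒███┃            ┃The proc
▒▒▒▒████▒▒▒▒████▒▒▒▒███┃            ┃Error ha
████▒▒▒▒████▒▒▒▒████▒▒▒┃            ┃Each com
████▒▒▒▒████▒▒▒▒████▒▒▒┃            ┃Error ha
████▒▒▒▒████▒▒▒▒████▒▒▒┃            ┃The arch
████▒▒▒▒████▒▒▒▒████▒▒▒┃            ┗━━━━━━━━
                       ┃                     
                       ┃                     
                       ┃                     
                       ┃                     
                       ┃                     
━━━━━━━━━━━━━━━━━━━━━━━┛                     
                                             


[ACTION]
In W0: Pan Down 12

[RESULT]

──────────────────────────────────┨          
    ▼12345678901234               ┃          
 Tom··█·██·█···█···               ┃ ┏━━━━━━━━
Bass·█··█·██···█···               ┃ ┃ FileVie
nare·····█·██·█··█·               ┃ ┠────────
iHat·██·····█····█·               ┃ ┃The pipe
Kick█··█···█·██····               ┃ ┃Data pro
                                  ┃ ┃The algo
━━━━━━━━━━━━━━━━━━━━━━━━━━━━━━━━━━┛ ┃The fram
                       ┃            ┃The proc
                       ┃            ┃Error ha
                       ┃            ┃Each com
                       ┃            ┃Error ha
                       ┃            ┃The arch
                       ┃            ┗━━━━━━━━
                       ┃                     
                       ┃                     
                       ┃                     
                       ┃                     
                       ┃                     
━━━━━━━━━━━━━━━━━━━━━━━┛                     
                                             


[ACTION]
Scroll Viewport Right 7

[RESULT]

───────────────────────────┨                 
345678901234               ┃                 
·██·█···█···               ┃ ┏━━━━━━━━━━━━━━━
·█·██···█···               ┃ ┃ FileViewer    
··█·██·█··█·               ┃ ┠───────────────
·····█····█·               ┃ ┃The pipeline co
█···█·██····               ┃ ┃Data processing
                           ┃ ┃The algorithm c
━━━━━━━━━━━━━━━━━━━━━━━━━━━┛ ┃The framework c
                ┃            ┃The process mai
                ┃            ┃Error handling 
                ┃            ┃Each component 
                ┃            ┃Error handling 
                ┃            ┃The architectur
                ┃            ┗━━━━━━━━━━━━━━━
                ┃                            
                ┃                            
                ┃                            
                ┃                            
                ┃                            
━━━━━━━━━━━━━━━━┛                            
                                             


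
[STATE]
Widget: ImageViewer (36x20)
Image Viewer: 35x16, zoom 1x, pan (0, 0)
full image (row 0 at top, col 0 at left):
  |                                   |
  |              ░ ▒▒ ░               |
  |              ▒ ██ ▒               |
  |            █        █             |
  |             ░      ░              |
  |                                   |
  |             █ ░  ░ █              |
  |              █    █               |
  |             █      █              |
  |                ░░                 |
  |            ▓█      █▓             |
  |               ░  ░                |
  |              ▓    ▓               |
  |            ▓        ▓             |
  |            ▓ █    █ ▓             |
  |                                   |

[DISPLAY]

                                    
              ░ ▒▒ ░                
              ▒ ██ ▒                
            █        █              
             ░      ░               
                                    
             █ ░  ░ █               
              █    █                
             █      █               
                ░░                  
            ▓█      █▓              
               ░  ░                 
              ▓    ▓                
            ▓        ▓              
            ▓ █    █ ▓              
                                    
                                    
                                    
                                    
                                    


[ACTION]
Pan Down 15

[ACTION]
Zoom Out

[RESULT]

                                    
                                    
                                    
                                    
                                    
                                    
                                    
                                    
                                    
                                    
                                    
                                    
                                    
                                    
                                    
                                    
                                    
                                    
                                    
                                    


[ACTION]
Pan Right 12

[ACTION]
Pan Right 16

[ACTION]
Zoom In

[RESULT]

██        ██                        
            ██                      
            ██                      
    ░░░░                            
    ░░░░                            
            ██▓▓                    
            ██▓▓                    
  ░░    ░░                          
  ░░    ░░                          
▓▓        ▓▓                        
▓▓        ▓▓                        
              ▓▓                    
              ▓▓                    
██        ██  ▓▓                    
██        ██  ▓▓                    
                                    
                                    
                                    
                                    
                                    


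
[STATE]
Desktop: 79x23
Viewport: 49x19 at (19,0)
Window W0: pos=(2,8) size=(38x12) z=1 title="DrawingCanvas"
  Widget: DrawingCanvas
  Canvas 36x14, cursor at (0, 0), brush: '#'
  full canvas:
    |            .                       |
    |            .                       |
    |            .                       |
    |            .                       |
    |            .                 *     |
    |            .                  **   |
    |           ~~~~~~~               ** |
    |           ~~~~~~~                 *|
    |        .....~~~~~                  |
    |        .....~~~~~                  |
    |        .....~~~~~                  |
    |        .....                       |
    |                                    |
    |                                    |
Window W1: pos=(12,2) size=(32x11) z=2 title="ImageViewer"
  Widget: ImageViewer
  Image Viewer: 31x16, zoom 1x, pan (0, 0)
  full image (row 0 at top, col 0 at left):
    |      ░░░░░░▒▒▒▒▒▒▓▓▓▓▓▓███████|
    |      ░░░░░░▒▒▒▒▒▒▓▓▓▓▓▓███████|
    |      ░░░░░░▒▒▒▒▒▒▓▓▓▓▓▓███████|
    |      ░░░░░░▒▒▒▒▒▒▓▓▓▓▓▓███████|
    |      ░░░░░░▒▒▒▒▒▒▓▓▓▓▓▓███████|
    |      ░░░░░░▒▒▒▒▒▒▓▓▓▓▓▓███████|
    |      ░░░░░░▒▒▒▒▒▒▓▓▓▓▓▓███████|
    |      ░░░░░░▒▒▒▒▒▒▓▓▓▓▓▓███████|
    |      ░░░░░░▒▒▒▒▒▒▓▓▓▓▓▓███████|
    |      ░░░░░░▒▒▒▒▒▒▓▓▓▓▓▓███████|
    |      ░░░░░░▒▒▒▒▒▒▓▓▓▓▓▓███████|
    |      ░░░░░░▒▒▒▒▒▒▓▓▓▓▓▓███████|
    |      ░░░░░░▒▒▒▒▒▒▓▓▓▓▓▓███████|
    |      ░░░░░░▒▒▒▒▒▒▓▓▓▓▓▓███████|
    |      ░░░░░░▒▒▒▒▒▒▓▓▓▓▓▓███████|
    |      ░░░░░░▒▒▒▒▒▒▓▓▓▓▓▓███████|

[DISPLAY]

                                                 
                                                 
━━━━━━━━━━━━━━━━━━━━━━━━┓                        
Viewer                  ┃                        
────────────────────────┨                        
░░░░░░▒▒▒▒▒▒▓▓▓▓▓▓██████┃                        
░░░░░░▒▒▒▒▒▒▓▓▓▓▓▓██████┃                        
░░░░░░▒▒▒▒▒▒▓▓▓▓▓▓██████┃                        
░░░░░░▒▒▒▒▒▒▓▓▓▓▓▓██████┃                        
░░░░░░▒▒▒▒▒▒▓▓▓▓▓▓██████┃                        
░░░░░░▒▒▒▒▒▒▓▓▓▓▓▓██████┃                        
░░░░░░▒▒▒▒▒▒▓▓▓▓▓▓██████┃                        
━━━━━━━━━━━━━━━━━━━━━━━━┛                        
                    ┃                            
                    ┃                            
              *     ┃                            
               **   ┃                            
~~               ** ┃                            
~~                 *┃                            


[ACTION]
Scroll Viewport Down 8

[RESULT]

────────────────────────┨                        
░░░░░░▒▒▒▒▒▒▓▓▓▓▓▓██████┃                        
░░░░░░▒▒▒▒▒▒▓▓▓▓▓▓██████┃                        
░░░░░░▒▒▒▒▒▒▓▓▓▓▓▓██████┃                        
░░░░░░▒▒▒▒▒▒▓▓▓▓▓▓██████┃                        
░░░░░░▒▒▒▒▒▒▓▓▓▓▓▓██████┃                        
░░░░░░▒▒▒▒▒▒▓▓▓▓▓▓██████┃                        
░░░░░░▒▒▒▒▒▒▓▓▓▓▓▓██████┃                        
━━━━━━━━━━━━━━━━━━━━━━━━┛                        
                    ┃                            
                    ┃                            
              *     ┃                            
               **   ┃                            
~~               ** ┃                            
~~                 *┃                            
━━━━━━━━━━━━━━━━━━━━┛                            
                                                 
                                                 
                                                 


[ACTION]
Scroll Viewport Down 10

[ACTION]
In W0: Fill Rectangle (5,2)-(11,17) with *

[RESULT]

────────────────────────┨                        
░░░░░░▒▒▒▒▒▒▓▓▓▓▓▓██████┃                        
░░░░░░▒▒▒▒▒▒▓▓▓▓▓▓██████┃                        
░░░░░░▒▒▒▒▒▒▓▓▓▓▓▓██████┃                        
░░░░░░▒▒▒▒▒▒▓▓▓▓▓▓██████┃                        
░░░░░░▒▒▒▒▒▒▓▓▓▓▓▓██████┃                        
░░░░░░▒▒▒▒▒▒▓▓▓▓▓▓██████┃                        
░░░░░░▒▒▒▒▒▒▓▓▓▓▓▓██████┃                        
━━━━━━━━━━━━━━━━━━━━━━━━┛                        
                    ┃                            
                    ┃                            
              *     ┃                            
**             **   ┃                            
**               ** ┃                            
**                 *┃                            
━━━━━━━━━━━━━━━━━━━━┛                            
                                                 
                                                 
                                                 


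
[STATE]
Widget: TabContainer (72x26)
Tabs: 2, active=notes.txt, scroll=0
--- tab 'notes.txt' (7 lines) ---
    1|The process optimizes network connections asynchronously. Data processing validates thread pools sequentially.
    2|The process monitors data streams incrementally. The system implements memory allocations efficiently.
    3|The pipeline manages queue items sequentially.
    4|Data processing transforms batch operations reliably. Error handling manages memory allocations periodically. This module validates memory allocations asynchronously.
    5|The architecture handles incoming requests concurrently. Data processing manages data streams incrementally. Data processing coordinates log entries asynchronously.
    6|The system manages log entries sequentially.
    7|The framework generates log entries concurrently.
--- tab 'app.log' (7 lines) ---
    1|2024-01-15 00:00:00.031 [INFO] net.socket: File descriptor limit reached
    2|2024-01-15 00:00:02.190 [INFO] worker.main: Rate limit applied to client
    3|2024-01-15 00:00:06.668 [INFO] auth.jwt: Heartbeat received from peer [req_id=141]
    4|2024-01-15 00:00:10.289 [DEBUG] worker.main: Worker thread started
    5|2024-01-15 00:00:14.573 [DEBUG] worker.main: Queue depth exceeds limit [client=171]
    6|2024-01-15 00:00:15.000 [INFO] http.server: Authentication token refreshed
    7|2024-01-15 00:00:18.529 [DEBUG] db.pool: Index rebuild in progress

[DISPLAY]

[notes.txt]│ app.log                                                    
────────────────────────────────────────────────────────────────────────
The process optimizes network connections asynchronously. Data processin
The process monitors data streams incrementally. The system implements m
The pipeline manages queue items sequentially.                          
Data processing transforms batch operations reliably. Error handling man
The architecture handles incoming requests concurrently. Data processing
The system manages log entries sequentially.                            
The framework generates log entries concurrently.                       
                                                                        
                                                                        
                                                                        
                                                                        
                                                                        
                                                                        
                                                                        
                                                                        
                                                                        
                                                                        
                                                                        
                                                                        
                                                                        
                                                                        
                                                                        
                                                                        
                                                                        


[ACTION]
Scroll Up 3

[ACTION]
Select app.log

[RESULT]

 notes.txt │[app.log]                                                   
────────────────────────────────────────────────────────────────────────
2024-01-15 00:00:00.031 [INFO] net.socket: File descriptor limit reached
2024-01-15 00:00:02.190 [INFO] worker.main: Rate limit applied to client
2024-01-15 00:00:06.668 [INFO] auth.jwt: Heartbeat received from peer [r
2024-01-15 00:00:10.289 [DEBUG] worker.main: Worker thread started      
2024-01-15 00:00:14.573 [DEBUG] worker.main: Queue depth exceeds limit [
2024-01-15 00:00:15.000 [INFO] http.server: Authentication token refresh
2024-01-15 00:00:18.529 [DEBUG] db.pool: Index rebuild in progress      
                                                                        
                                                                        
                                                                        
                                                                        
                                                                        
                                                                        
                                                                        
                                                                        
                                                                        
                                                                        
                                                                        
                                                                        
                                                                        
                                                                        
                                                                        
                                                                        
                                                                        


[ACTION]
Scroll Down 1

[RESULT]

 notes.txt │[app.log]                                                   
────────────────────────────────────────────────────────────────────────
2024-01-15 00:00:02.190 [INFO] worker.main: Rate limit applied to client
2024-01-15 00:00:06.668 [INFO] auth.jwt: Heartbeat received from peer [r
2024-01-15 00:00:10.289 [DEBUG] worker.main: Worker thread started      
2024-01-15 00:00:14.573 [DEBUG] worker.main: Queue depth exceeds limit [
2024-01-15 00:00:15.000 [INFO] http.server: Authentication token refresh
2024-01-15 00:00:18.529 [DEBUG] db.pool: Index rebuild in progress      
                                                                        
                                                                        
                                                                        
                                                                        
                                                                        
                                                                        
                                                                        
                                                                        
                                                                        
                                                                        
                                                                        
                                                                        
                                                                        
                                                                        
                                                                        
                                                                        
                                                                        
                                                                        


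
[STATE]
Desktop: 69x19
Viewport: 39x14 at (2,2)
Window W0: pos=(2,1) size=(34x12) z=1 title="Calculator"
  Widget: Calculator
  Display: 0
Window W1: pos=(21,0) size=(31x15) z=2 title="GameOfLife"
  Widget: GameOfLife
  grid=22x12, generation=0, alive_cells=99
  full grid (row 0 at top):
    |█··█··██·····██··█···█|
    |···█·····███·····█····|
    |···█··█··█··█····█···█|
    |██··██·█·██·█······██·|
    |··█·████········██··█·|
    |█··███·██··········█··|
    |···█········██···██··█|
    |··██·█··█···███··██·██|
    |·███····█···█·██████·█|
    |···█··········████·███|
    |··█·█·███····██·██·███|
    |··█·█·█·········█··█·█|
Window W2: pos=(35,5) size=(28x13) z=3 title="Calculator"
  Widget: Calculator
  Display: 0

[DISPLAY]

┃ Calculator       ┠───────────────────
┠──────────────────┃Gen: 0             
┃                  ┃···█·····███·····█·
┃┌───┬───┬───┬───┐ ┃···█··█··█··█┏━━━━━
┃│ 7 │ 8 │ 9 │ ÷ │ ┃██··██·█·██·█┃ Calc
┃├───┼───┼───┼───┤ ┃··█·████·····┠─────
┃│ 4 │ 5 │ 6 │ × │ ┃█··███·██····┃     
┃├───┼───┼───┼───┤ ┃···█········█┃┌───┬
┃│ 1 │ 2 │ 3 │ - │ ┃··██·█··█···█┃│ 7 │
┃└───┴───┴───┴───┘ ┃·███····█···█┃├───┼
┗━━━━━━━━━━━━━━━━━━┃···█·········┃│ 4 │
                   ┃··█·█·███····┃├───┼
                   ┗━━━━━━━━━━━━━┃│ 1 │
                                 ┃├───┼


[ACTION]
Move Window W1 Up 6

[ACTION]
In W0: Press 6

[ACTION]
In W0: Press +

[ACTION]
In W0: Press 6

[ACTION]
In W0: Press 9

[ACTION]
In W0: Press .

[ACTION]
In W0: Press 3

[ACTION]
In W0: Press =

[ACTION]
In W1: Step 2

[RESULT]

┃ Calculator       ┠───────────────────
┠──────────────────┃Gen: 2             
┃                  ┃··█·█·█████·██···██
┃┌───┬───┬───┬───┐ ┃·····█·······┏━━━━━
┃│ 7 │ 8 │ 9 │ ÷ │ ┃······█·████·┃ Calc
┃├───┼───┼───┼───┤ ┃··██···█·█···┠─────
┃│ 4 │ 5 │ 6 │ × │ ┃·█·······█···┃     
┃├───┼───┼───┼───┤ ┃······█·█····┃┌───┬
┃│ 1 │ 2 │ 3 │ - │ ┃······██···██┃│ 7 │
┃└───┴───┴───┴───┘ ┃███··········┃├───┼
┗━━━━━━━━━━━━━━━━━━┃·███·█·█·····┃│ 4 │
                   ┃···█··██·····┃├───┼
                   ┗━━━━━━━━━━━━━┃│ 1 │
                                 ┃├───┼


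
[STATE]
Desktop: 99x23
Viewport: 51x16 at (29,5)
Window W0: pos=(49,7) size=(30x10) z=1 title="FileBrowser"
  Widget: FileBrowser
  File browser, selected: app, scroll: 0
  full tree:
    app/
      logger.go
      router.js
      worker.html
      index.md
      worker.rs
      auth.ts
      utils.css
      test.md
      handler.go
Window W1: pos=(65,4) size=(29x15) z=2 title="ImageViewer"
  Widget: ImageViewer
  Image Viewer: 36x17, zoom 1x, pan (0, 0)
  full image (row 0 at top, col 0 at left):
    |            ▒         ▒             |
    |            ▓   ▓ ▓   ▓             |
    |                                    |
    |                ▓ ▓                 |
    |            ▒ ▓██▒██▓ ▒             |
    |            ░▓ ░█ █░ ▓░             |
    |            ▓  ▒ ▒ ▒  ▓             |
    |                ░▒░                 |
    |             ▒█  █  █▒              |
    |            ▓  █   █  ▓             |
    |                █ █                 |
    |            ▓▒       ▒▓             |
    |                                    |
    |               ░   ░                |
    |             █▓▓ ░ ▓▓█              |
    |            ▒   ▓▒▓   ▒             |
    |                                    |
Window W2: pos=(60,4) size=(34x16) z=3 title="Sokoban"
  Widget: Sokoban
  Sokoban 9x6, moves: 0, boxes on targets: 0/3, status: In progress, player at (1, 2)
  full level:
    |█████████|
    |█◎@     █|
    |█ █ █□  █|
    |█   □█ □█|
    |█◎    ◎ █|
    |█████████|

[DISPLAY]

                               ┃ Sokoban           
                               ┠───────────────────
                    ┏━━━━━━━━━━┃█████████          
                    ┃ FileBrows┃█◎@     █          
                    ┠──────────┃█ █ █□  █          
                    ┃> [-] app/┃█   □█ □█          
                    ┃    logger┃█◎    ◎ █          
                    ┃    router┃█████████          
                    ┃    worker┃Moves: 0  0/3      
                    ┃    index.┃                   
                    ┃    worker┃                   
                    ┗━━━━━━━━━━┃                   
                               ┃                   
                               ┃                   
                               ┗━━━━━━━━━━━━━━━━━━━
                                                   


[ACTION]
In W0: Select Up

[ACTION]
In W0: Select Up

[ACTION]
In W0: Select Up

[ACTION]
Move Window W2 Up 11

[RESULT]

                               ┃█ █ █□  █          
                               ┃█   □█ □█          
                    ┏━━━━━━━━━━┃█◎    ◎ █          
                    ┃ FileBrows┃█████████          
                    ┠──────────┃Moves: 0  0/3      
                    ┃> [-] app/┃                   
                    ┃    logger┃                   
                    ┃    router┃                   
                    ┃    worker┃                   
                    ┃    index.┃                   
                    ┃    worker┗━━━━━━━━━━━━━━━━━━━
                    ┗━━━━━━━━━━━━━━━┃            ▓ 
                                    ┃              
                                    ┗━━━━━━━━━━━━━━
                                                   
                                                   


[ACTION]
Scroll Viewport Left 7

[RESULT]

                                      ┃█ █ █□  █   
                                      ┃█   □█ □█   
                           ┏━━━━━━━━━━┃█◎    ◎ █   
                           ┃ FileBrows┃█████████   
                           ┠──────────┃Moves: 0  0/
                           ┃> [-] app/┃            
                           ┃    logger┃            
                           ┃    router┃            
                           ┃    worker┃            
                           ┃    index.┃            
                           ┃    worker┗━━━━━━━━━━━━
                           ┗━━━━━━━━━━━━━━━┃       
                                           ┃       
                                           ┗━━━━━━━
                                                   
                                                   


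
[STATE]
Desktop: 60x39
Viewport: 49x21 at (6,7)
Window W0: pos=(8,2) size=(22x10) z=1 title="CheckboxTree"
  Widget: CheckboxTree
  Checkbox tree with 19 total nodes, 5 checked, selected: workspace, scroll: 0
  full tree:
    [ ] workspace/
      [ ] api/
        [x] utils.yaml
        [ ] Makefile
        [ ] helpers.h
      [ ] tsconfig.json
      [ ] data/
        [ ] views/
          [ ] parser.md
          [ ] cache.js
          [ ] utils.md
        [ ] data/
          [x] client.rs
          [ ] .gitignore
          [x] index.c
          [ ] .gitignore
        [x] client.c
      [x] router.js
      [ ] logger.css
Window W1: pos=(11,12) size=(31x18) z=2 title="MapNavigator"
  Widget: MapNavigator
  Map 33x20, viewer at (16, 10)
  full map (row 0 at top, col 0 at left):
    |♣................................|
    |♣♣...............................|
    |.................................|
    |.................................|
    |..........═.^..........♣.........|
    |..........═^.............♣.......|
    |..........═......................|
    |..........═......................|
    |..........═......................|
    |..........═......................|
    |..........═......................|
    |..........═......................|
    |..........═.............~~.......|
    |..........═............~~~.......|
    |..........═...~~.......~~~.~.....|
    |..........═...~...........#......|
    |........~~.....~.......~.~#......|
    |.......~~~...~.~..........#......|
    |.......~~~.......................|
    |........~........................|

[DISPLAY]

  ┃     [x] utils.yaml ┃                         
  ┃     [ ] Makefile   ┃                         
  ┃     [ ] helpers.h  ┃                         
  ┃   [ ] tsconfig.json┃                         
  ┗━━━━━━━━━━━━━━━━━━━━┛                         
     ┏━━━━━━━━━━━━━━━━━━━━━━━━━━━━━┓             
     ┃ MapNavigator                ┃             
     ┠─────────────────────────────┨             
     ┃.............................┃             
     ┃........═.^..........♣.......┃             
     ┃........═^.............♣.....┃             
     ┃........═....................┃             
     ┃........═....................┃             
     ┃........═....................┃             
     ┃........═....................┃             
     ┃........═.....@..............┃             
     ┃........═....................┃             
     ┃........═.............~~.....┃             
     ┃........═............~~~.....┃             
     ┃........═...~~.......~~~.~...┃             
     ┃........═...~...........#....┃             


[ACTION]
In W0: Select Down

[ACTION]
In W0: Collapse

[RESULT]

  ┃   [ ] tsconfig.json┃                         
  ┃   [-] data/        ┃                         
  ┃     [ ] views/     ┃                         
  ┃       [ ] parser.md┃                         
  ┗━━━━━━━━━━━━━━━━━━━━┛                         
     ┏━━━━━━━━━━━━━━━━━━━━━━━━━━━━━┓             
     ┃ MapNavigator                ┃             
     ┠─────────────────────────────┨             
     ┃.............................┃             
     ┃........═.^..........♣.......┃             
     ┃........═^.............♣.....┃             
     ┃........═....................┃             
     ┃........═....................┃             
     ┃........═....................┃             
     ┃........═....................┃             
     ┃........═.....@..............┃             
     ┃........═....................┃             
     ┃........═.............~~.....┃             
     ┃........═............~~~.....┃             
     ┃........═...~~.......~~~.~...┃             
     ┃........═...~...........#....┃             


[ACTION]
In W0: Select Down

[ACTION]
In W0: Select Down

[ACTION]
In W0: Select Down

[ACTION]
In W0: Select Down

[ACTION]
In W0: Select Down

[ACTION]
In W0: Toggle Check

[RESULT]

  ┃   [-] data/        ┃                         
  ┃     [-] views/     ┃                         
  ┃       [ ] parser.md┃                         
  ┃>      [x] cache.js ┃                         
  ┗━━━━━━━━━━━━━━━━━━━━┛                         
     ┏━━━━━━━━━━━━━━━━━━━━━━━━━━━━━┓             
     ┃ MapNavigator                ┃             
     ┠─────────────────────────────┨             
     ┃.............................┃             
     ┃........═.^..........♣.......┃             
     ┃........═^.............♣.....┃             
     ┃........═....................┃             
     ┃........═....................┃             
     ┃........═....................┃             
     ┃........═....................┃             
     ┃........═.....@..............┃             
     ┃........═....................┃             
     ┃........═.............~~.....┃             
     ┃........═............~~~.....┃             
     ┃........═...~~.......~~~.~...┃             
     ┃........═...~...........#....┃             
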